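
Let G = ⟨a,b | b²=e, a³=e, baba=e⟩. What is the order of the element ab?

Compute successive powers until reaching e:
  (ab)¹ = ab, (ab)² = e.
The smallest positive k with (ab)ᵏ = e is 2.

Answer: 2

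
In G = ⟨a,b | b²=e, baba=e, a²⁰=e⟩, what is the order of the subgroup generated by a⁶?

|⟨a⁶⟩| equals the order of a⁶. Compute successive powers until reaching e:
  (a⁶)¹ = a⁶, (a⁶)² = a¹², (a⁶)³ = a¹⁸, (a⁶)⁴ = a⁴, (a⁶)⁵ = a¹⁰, (a⁶)⁶ = a¹⁶, (a⁶)⁷ = a², (a⁶)⁸ = a⁸, (a⁶)⁹ = a¹⁴, (a⁶)¹⁰ = e.
The smallest positive k with (a⁶)ᵏ = e is 10, so |⟨a⁶⟩| = 10.

Answer: 10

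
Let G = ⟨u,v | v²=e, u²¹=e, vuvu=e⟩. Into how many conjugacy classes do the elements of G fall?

The conjugacy classes (representative and size) are:
  [e] (size 1), [u²⁰] (size 2), [u²] (size 2), [u³] (size 2), [u¹⁷] (size 2), [u⁵] (size 2), [u⁶] (size 2), [u⁷] (size 2), [u⁸] (size 2), [u⁹] (size 2), [u¹⁰] (size 2), [v] (size 21).
Class equation: 1 + 2 + 2 + 2 + 2 + 2 + 2 + 2 + 2 + 2 + 2 + 21 = 42 = |G|. So G has 12 conjugacy classes.

Answer: 12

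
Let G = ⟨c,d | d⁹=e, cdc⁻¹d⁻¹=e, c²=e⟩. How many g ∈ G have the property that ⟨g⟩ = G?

G is cyclic of order 18. An element generates G iff its order is 18, and a cyclic group of order 18 has exactly φ(18) = 6 such elements.

Answer: 6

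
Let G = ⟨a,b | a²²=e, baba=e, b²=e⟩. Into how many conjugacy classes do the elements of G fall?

The conjugacy classes (representative and size) are:
  [e] (size 1), [a] (size 2), [a²] (size 2), [a¹⁹] (size 2), [a⁴] (size 2), [a⁵] (size 2), [a⁶] (size 2), [a⁷] (size 2), [a⁸] (size 2), [a¹³] (size 2), [a¹⁰] (size 2), [a¹¹] (size 1), [a⁶b] (size 11), [ab] (size 11).
Class equation: 1 + 2 + 2 + 2 + 2 + 2 + 2 + 2 + 2 + 2 + 2 + 1 + 11 + 11 = 44 = |G|. So G has 14 conjugacy classes.

Answer: 14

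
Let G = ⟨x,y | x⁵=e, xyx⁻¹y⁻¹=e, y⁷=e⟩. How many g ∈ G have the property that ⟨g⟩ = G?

G is cyclic of order 35. An element generates G iff its order is 35, and a cyclic group of order 35 has exactly φ(35) = 24 such elements.

Answer: 24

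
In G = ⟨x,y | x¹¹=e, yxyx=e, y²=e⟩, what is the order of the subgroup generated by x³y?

|⟨x³y⟩| equals the order of x³y. Compute successive powers until reaching e:
  (x³y)¹ = x³y, (x³y)² = e.
The smallest positive k with (x³y)ᵏ = e is 2, so |⟨x³y⟩| = 2.

Answer: 2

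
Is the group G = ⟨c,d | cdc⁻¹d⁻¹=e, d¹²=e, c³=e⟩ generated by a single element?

|G| = 36, but the maximum element order in G is 12 < 36. No single element generates all of G, so G is not cyclic.

Answer: No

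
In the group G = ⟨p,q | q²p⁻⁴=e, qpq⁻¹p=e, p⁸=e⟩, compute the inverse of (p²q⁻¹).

The order of (p²q⁻¹) is 4 (smallest k with (p²q⁻¹)ᵏ = e), so (p²q⁻¹)⁻¹ = (p²q⁻¹)³ = p²q.
Check: (p²q⁻¹) · (p²q) → (p²q⁻¹) · p² = q⁻¹;   (q⁻¹) · q = e, giving e as required.

Answer: p²q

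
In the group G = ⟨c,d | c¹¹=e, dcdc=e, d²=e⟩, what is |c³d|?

Compute successive powers until reaching e:
  (c³d)¹ = c³d, (c³d)² = e.
The smallest positive k with (c³d)ᵏ = e is 2.

Answer: 2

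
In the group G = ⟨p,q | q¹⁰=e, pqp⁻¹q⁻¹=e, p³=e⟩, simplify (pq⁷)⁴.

Compute successive powers of (pq⁷), reducing at each step:
  (pq⁷)²: (pq⁷) · p = p²q⁷;   (p²q⁷) · q⁷ = p²q⁴
  (pq⁷)³: (p²q⁴) · p = q⁴;   (q⁴) · q⁷ = q
  (pq⁷)⁴: q · p = pq;   (pq) · q⁷ = pq⁸

Answer: pq⁸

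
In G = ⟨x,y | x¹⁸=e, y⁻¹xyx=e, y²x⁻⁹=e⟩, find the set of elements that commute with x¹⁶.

⟨x¹⁶⟩ ⊆ C_G(x¹⁶) since powers of x¹⁶ commute with x¹⁶; so |C_G(x¹⁶)| ≥ |⟨x¹⁶⟩| = 9.
By orbit–stabilizer, |C_G(x¹⁶)| = |G| / |conj. class of x¹⁶| = 36 / 2 = 18.
The 18 elements commuting with x¹⁶ are {e, x, x², x³, x⁴, x⁵, x⁶, x⁷, x⁸, x⁹, x¹⁰, x¹¹, x¹², x¹³, x¹⁴, x¹⁵, x¹⁶, x¹⁷}.

Answer: {e, x, x², x³, x⁴, x⁵, x⁶, x⁷, x⁸, x⁹, x¹⁰, x¹¹, x¹², x¹³, x¹⁴, x¹⁵, x¹⁶, x¹⁷}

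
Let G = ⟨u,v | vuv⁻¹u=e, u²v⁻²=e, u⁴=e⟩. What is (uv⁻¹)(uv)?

Compute (uv⁻¹) · (uv) by multiplying left to right and reducing via the relations at each step:
  (uv⁻¹) · u = v⁻¹
  (v⁻¹) · v = e

Answer: e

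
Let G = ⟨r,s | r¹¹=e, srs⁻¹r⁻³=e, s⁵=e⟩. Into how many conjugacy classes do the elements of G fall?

The conjugacy classes (representative and size) are:
  [e] (size 1), [r³] (size 5), [r⁶] (size 5), [r⁷s] (size 11), [r⁹s²] (size 11), [r⁷s³] (size 11), [r⁷s⁴] (size 11).
Class equation: 1 + 5 + 5 + 11 + 11 + 11 + 11 = 55 = |G|. So G has 7 conjugacy classes.

Answer: 7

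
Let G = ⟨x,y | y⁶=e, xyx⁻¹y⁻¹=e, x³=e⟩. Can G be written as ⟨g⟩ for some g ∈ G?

|G| = 18, but the maximum element order in G is 6 < 18. No single element generates all of G, so G is not cyclic.

Answer: No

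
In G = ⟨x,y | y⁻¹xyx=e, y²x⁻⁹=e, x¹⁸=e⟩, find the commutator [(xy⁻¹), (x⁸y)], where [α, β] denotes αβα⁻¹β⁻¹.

[(xy⁻¹), (x⁸y)] = (xy⁻¹)·(x⁸y)·(xy⁻¹)⁻¹·(x⁸y)⁻¹.
  (xy⁻¹) · (x⁸y) = x¹¹
  (x¹¹) · (xy) = x³y⁻¹
  (x³y⁻¹) · (x⁸y⁻¹) = x⁴

Answer: x⁴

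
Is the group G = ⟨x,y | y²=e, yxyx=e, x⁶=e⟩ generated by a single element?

Every cyclic group is abelian. But x·y = xy while y·x = x⁵y, so x·y ≠ y·x and G is not abelian. Hence G is not cyclic.

Answer: No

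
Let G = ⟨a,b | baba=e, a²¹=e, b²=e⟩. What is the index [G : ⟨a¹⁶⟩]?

First find ord(a¹⁶) by computing successive powers:
  (a¹⁶)¹ = a¹⁶, (a¹⁶)² = a¹¹, (a¹⁶)³ = a⁶, (a¹⁶)⁴ = a, (a¹⁶)⁵ = a¹⁷, (a¹⁶)⁶ = a¹², (a¹⁶)⁷ = a⁷, (a¹⁶)⁸ = a², (a¹⁶)⁹ = a¹⁸, (a¹⁶)¹⁰ = a¹³, (a¹⁶)¹¹ = a⁸, (a¹⁶)¹² = a³, (a¹⁶)¹³ = a¹⁹, (a¹⁶)¹⁴ = a¹⁴, (a¹⁶)¹⁵ = a⁹, (a¹⁶)¹⁶ = a⁴, (a¹⁶)¹⁷ = a²⁰, (a¹⁶)¹⁸ = a¹⁵, (a¹⁶)¹⁹ = a¹⁰, (a¹⁶)²⁰ = a⁵, (a¹⁶)²¹ = e.
So |⟨a¹⁶⟩| = ord(a¹⁶) = 21. With |G| = 42, by Lagrange [G : ⟨a¹⁶⟩] = 42/21 = 2.

Answer: 2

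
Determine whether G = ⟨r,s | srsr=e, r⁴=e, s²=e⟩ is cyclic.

Every cyclic group is abelian. But r·s = rs while s·r = r³s, so r·s ≠ s·r and G is not abelian. Hence G is not cyclic.

Answer: No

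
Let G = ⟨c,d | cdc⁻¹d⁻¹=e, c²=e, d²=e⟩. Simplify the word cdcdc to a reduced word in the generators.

Multiply left to right, reducing at each step:
  c · d = cd
  (cd) · c = d
  d · d = e
  e · c = c

Answer: c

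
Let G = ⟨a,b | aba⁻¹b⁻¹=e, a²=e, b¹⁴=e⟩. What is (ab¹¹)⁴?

Compute successive powers of (ab¹¹), reducing at each step:
  (ab¹¹)²: (ab¹¹) · a = b¹¹;   (b¹¹) · b¹¹ = b⁸
  (ab¹¹)³: (b⁸) · a = ab⁸;   (ab⁸) · b¹¹ = ab⁵
  (ab¹¹)⁴: (ab⁵) · a = b⁵;   (b⁵) · b¹¹ = b²

Answer: b²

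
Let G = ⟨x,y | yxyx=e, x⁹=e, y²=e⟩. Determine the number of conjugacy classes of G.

The conjugacy classes (representative and size) are:
  [e] (size 1), [x⁸] (size 2), [x⁷] (size 2), [x⁶] (size 2), [x⁵] (size 2), [x⁴y] (size 9).
Class equation: 1 + 2 + 2 + 2 + 2 + 9 = 18 = |G|. So G has 6 conjugacy classes.

Answer: 6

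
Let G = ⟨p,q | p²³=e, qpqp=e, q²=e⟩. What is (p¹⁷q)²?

Compute successive powers of (p¹⁷q), reducing at each step:
  (p¹⁷q)²: (p¹⁷q) · p¹⁷ = q;   q · q = e

Answer: e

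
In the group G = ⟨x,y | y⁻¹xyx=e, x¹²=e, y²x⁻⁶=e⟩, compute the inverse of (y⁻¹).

The order of (y⁻¹) is 4 (smallest k with (y⁻¹)ᵏ = e), so (y⁻¹)⁻¹ = (y⁻¹)³ = y.
Check: (y⁻¹) · y → (y⁻¹) · y = e, giving e as required.

Answer: y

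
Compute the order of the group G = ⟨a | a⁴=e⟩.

G is generated by a single element, so G is cyclic. The relator gives a⁴ = e and no smaller power is forced to be e, so the 4 powers {a, e, a², a³} are distinct. Hence |G| = 4.

Answer: 4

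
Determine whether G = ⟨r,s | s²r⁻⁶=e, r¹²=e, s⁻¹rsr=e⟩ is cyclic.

Every cyclic group is abelian. But r·s = rs while s·r = r⁵s⁻¹, so r·s ≠ s·r and G is not abelian. Hence G is not cyclic.

Answer: No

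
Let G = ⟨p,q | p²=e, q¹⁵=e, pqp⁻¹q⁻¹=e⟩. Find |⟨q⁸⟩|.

|⟨q⁸⟩| equals the order of q⁸. Compute successive powers until reaching e:
  (q⁸)¹ = q⁸, (q⁸)² = q, (q⁸)³ = q⁹, (q⁸)⁴ = q², (q⁸)⁵ = q¹⁰, (q⁸)⁶ = q³, (q⁸)⁷ = q¹¹, (q⁸)⁸ = q⁴, (q⁸)⁹ = q¹², (q⁸)¹⁰ = q⁵, (q⁸)¹¹ = q¹³, (q⁸)¹² = q⁶, (q⁸)¹³ = q¹⁴, (q⁸)¹⁴ = q⁷, (q⁸)¹⁵ = e.
The smallest positive k with (q⁸)ᵏ = e is 15, so |⟨q⁸⟩| = 15.

Answer: 15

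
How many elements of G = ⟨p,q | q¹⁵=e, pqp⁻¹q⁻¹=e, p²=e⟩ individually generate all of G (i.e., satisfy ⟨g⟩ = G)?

G is cyclic of order 30. An element generates G iff its order is 30, and a cyclic group of order 30 has exactly φ(30) = 8 such elements.

Answer: 8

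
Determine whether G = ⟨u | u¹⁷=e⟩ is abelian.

G has a single generator, so G is cyclic and hence abelian.

Answer: Yes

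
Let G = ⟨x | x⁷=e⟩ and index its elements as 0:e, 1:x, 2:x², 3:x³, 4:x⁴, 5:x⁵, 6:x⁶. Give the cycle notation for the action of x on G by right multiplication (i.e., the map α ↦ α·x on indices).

(0 1 2 3 4 5 6)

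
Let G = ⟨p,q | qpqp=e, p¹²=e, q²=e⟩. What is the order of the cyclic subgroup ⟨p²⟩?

|⟨p²⟩| equals the order of p². Compute successive powers until reaching e:
  (p²)¹ = p², (p²)² = p⁴, (p²)³ = p⁶, (p²)⁴ = p⁸, (p²)⁵ = p¹⁰, (p²)⁶ = e.
The smallest positive k with (p²)ᵏ = e is 6, so |⟨p²⟩| = 6.

Answer: 6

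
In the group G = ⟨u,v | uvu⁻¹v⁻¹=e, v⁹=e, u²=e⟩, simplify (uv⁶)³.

Compute successive powers of (uv⁶), reducing at each step:
  (uv⁶)²: (uv⁶) · u = v⁶;   (v⁶) · v⁶ = v³
  (uv⁶)³: (v³) · u = uv³;   (uv³) · v⁶ = u

Answer: u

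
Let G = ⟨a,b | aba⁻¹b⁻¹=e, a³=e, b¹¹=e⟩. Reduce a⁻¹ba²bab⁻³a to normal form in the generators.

Multiply left to right, reducing at each step:
  (a²) · b = a²b
  (a²b) · a² = ab
  (ab) · b = ab²
  (ab²) · a = a²b²
  (a²b²) · b⁻³ = a²b¹⁰
  (a²b¹⁰) · a = b¹⁰

Answer: b¹⁰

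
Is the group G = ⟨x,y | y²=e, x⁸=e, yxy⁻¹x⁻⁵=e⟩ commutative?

x·y = xy but y·x = x⁵y, so x·y ≠ y·x and G is not abelian.

Answer: No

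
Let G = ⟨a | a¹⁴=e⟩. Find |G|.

G is generated by a single element, so G is cyclic. The relator gives a¹⁴ = e and no smaller power is forced to be e, so the 14 powers {a, e, a², a³, a⁴, a⁵, a⁶, a⁷, a⁸, a⁹, a¹², a¹³, a¹¹, a¹⁰} are distinct. Hence |G| = 14.

Answer: 14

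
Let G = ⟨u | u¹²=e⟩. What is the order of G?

G is generated by a single element, so G is cyclic. The relator gives u¹² = e and no smaller power is forced to be e, so the 12 powers {e, u, u², u³, u⁴, u⁵, u⁶, u⁷, u⁸, u⁹, u¹¹, u¹⁰} are distinct. Hence |G| = 12.

Answer: 12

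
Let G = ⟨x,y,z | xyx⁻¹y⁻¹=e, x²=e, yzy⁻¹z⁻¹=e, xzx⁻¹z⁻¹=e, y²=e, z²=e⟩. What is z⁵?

Compute successive powers of z, reducing at each step:
  z²: z · z = e
  z³: e · z = z
  z⁴: z · z = e
  z⁵: e · z = z

Answer: z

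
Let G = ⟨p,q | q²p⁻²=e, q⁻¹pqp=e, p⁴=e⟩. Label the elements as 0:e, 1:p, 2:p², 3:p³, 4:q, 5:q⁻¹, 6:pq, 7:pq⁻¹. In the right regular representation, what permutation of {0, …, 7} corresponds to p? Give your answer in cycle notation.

(0 1 2 3)(4 7 5 6)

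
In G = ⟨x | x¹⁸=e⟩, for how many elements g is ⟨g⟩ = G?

G is cyclic of order 18. An element generates G iff its order is 18, and a cyclic group of order 18 has exactly φ(18) = 6 such elements.

Answer: 6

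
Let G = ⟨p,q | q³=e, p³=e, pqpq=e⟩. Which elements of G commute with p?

⟨p⟩ ⊆ C_G(p) since powers of p commute with p; so |C_G(p)| ≥ |⟨p⟩| = 3.
By orbit–stabilizer, |C_G(p)| = |G| / |conj. class of p| = 12 / 4 = 3.
The 3 elements commuting with p are {e, p, p²}.

Answer: {e, p, p²}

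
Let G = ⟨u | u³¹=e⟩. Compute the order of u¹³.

Compute successive powers until reaching e:
  (u¹³)¹ = u¹³, (u¹³)² = u²⁶, (u¹³)³ = u⁸, (u¹³)⁴ = u²¹, (u¹³)⁵ = u³, (u¹³)⁶ = u¹⁶, (u¹³)⁷ = u²⁹, (u¹³)⁸ = u¹¹, (u¹³)⁹ = u²⁴, (u¹³)¹⁰ = u⁶, (u¹³)¹¹ = u¹⁹, (u¹³)¹² = u, (u¹³)¹³ = u¹⁴, (u¹³)¹⁴ = u²⁷, (u¹³)¹⁵ = u⁹, (u¹³)¹⁶ = u²², (u¹³)¹⁷ = u⁴, (u¹³)¹⁸ = u¹⁷, (u¹³)¹⁹ = u³⁰, (u¹³)²⁰ = u¹², (u¹³)²¹ = u²⁵, (u¹³)²² = u⁷, (u¹³)²³ = u²⁰, (u¹³)²⁴ = u², (u¹³)²⁵ = u¹⁵, (u¹³)²⁶ = u²⁸, (u¹³)²⁷ = u¹⁰, (u¹³)²⁸ = u²³, (u¹³)²⁹ = u⁵, (u¹³)³⁰ = u¹⁸, (u¹³)³¹ = e.
The smallest positive k with (u¹³)ᵏ = e is 31.

Answer: 31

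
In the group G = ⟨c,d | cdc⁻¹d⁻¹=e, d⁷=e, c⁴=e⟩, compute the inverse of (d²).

The order of (d²) is 7 (smallest k with (d²)ᵏ = e), so (d²)⁻¹ = (d²)⁶ = d⁵.
Check: (d²) · (d⁵) → (d²) · d⁵ = e, giving e as required.

Answer: d⁵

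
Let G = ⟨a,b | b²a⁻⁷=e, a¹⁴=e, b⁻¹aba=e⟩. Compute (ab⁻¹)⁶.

Compute successive powers of (ab⁻¹), reducing at each step:
  (ab⁻¹)²: (ab⁻¹) · a = b⁻¹;   (b⁻¹) · b⁻¹ = a⁷
  (ab⁻¹)³: (a⁷) · a = a⁸;   (a⁸) · b⁻¹ = ab
  (ab⁻¹)⁴: (ab) · a = b;   b · b⁻¹ = e
  (ab⁻¹)⁵: e · a = a;   a · b⁻¹ = ab⁻¹
  (ab⁻¹)⁶: (ab⁻¹) · a = b⁻¹;   (b⁻¹) · b⁻¹ = a⁷

Answer: a⁷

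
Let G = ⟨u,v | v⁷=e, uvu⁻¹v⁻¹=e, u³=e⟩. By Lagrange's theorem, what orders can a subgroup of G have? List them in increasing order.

|G| = 21 = 3 · 7. By Lagrange's theorem the order of any subgroup divides 21; the divisors of 21 are 1, 3, 7, 21.

Answer: 1, 3, 7, 21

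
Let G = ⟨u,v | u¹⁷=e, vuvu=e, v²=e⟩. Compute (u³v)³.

Compute successive powers of (u³v), reducing at each step:
  (u³v)²: (u³v) · u³ = v;   v · v = e
  (u³v)³: e · u³ = u³;   (u³) · v = u³v

Answer: u³v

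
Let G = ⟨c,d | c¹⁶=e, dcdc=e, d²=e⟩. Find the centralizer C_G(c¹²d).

⟨c¹²d⟩ ⊆ C_G(c¹²d) since powers of c¹²d commute with c¹²d; so |C_G(c¹²d)| ≥ |⟨c¹²d⟩| = 2.
By orbit–stabilizer, |C_G(c¹²d)| = |G| / |conj. class of c¹²d| = 32 / 8 = 4.
The 4 elements commuting with c¹²d are {e, c⁸, c⁴d, c¹²d}.

Answer: {e, c⁸, c⁴d, c¹²d}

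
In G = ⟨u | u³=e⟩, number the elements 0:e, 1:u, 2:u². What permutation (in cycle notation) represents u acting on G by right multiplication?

(0 1 2)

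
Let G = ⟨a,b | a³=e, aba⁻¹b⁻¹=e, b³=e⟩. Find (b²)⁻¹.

The order of (b²) is 3 (smallest k with (b²)ᵏ = e), so (b²)⁻¹ = (b²)² = b.
Check: (b²) · b → (b²) · b = e, giving e as required.

Answer: b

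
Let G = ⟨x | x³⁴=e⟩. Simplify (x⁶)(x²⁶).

Compute (x⁶) · (x²⁶) by multiplying left to right and reducing via the relations at each step:
  (x⁶) · x²⁶ = x³²

Answer: x³²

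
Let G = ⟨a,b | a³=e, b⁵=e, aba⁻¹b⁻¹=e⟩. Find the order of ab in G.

Compute successive powers until reaching e:
  (ab)¹ = ab, (ab)² = a²b², (ab)³ = b³, (ab)⁴ = ab⁴, (ab)⁵ = a², (ab)⁶ = b, (ab)⁷ = ab², (ab)⁸ = a²b³, (ab)⁹ = b⁴, (ab)¹⁰ = a, (ab)¹¹ = a²b, (ab)¹² = b², (ab)¹³ = ab³, (ab)¹⁴ = a²b⁴, (ab)¹⁵ = e.
The smallest positive k with (ab)ᵏ = e is 15.

Answer: 15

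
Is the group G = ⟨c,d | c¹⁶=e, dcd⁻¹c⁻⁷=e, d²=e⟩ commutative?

c·d = cd but d·c = c⁷d, so c·d ≠ d·c and G is not abelian.

Answer: No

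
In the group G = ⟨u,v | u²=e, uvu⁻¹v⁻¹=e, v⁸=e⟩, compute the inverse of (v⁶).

The order of (v⁶) is 4 (smallest k with (v⁶)ᵏ = e), so (v⁶)⁻¹ = (v⁶)³ = v².
Check: (v⁶) · (v²) → (v⁶) · v² = e, giving e as required.

Answer: v²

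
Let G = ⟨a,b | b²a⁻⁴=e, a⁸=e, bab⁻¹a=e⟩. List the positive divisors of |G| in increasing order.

|G| = 16 = 2⁴. By Lagrange's theorem the order of any subgroup divides 16; the divisors of 16 are 1, 2, 4, 8, 16.

Answer: 1, 2, 4, 8, 16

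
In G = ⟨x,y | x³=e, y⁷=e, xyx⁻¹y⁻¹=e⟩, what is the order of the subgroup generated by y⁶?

|⟨y⁶⟩| equals the order of y⁶. Compute successive powers until reaching e:
  (y⁶)¹ = y⁶, (y⁶)² = y⁵, (y⁶)³ = y⁴, (y⁶)⁴ = y³, (y⁶)⁵ = y², (y⁶)⁶ = y, (y⁶)⁷ = e.
The smallest positive k with (y⁶)ᵏ = e is 7, so |⟨y⁶⟩| = 7.

Answer: 7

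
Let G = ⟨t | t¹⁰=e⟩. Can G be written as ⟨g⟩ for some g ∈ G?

|G| = 10. The element t has order 10 (its powers give 10 distinct elements), so ⟨t⟩ = G and G is cyclic.

Answer: Yes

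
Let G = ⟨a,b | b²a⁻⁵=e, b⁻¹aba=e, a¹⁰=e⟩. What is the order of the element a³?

Compute successive powers until reaching e:
  (a³)¹ = a³, (a³)² = a⁶, (a³)³ = a⁹, (a³)⁴ = a², (a³)⁵ = a⁵, (a³)⁶ = a⁸, (a³)⁷ = a, (a³)⁸ = a⁴, (a³)⁹ = a⁷, (a³)¹⁰ = e.
The smallest positive k with (a³)ᵏ = e is 10.

Answer: 10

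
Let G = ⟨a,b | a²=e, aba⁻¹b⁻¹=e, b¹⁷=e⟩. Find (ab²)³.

Compute successive powers of (ab²), reducing at each step:
  (ab²)²: (ab²) · a = b²;   (b²) · b² = b⁴
  (ab²)³: (b⁴) · a = ab⁴;   (ab⁴) · b² = ab⁶

Answer: ab⁶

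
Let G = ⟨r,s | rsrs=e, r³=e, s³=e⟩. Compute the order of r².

Compute successive powers until reaching e:
  (r²)¹ = r², (r²)² = r, (r²)³ = e.
The smallest positive k with (r²)ᵏ = e is 3.

Answer: 3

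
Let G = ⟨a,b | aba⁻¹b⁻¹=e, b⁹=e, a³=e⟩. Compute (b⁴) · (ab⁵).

Compute (b⁴) · (ab⁵) by multiplying left to right and reducing via the relations at each step:
  (b⁴) · a = ab⁴
  (ab⁴) · b⁵ = a

Answer: a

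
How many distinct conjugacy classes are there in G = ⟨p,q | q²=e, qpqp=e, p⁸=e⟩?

The conjugacy classes (representative and size) are:
  [e] (size 1), [p] (size 2), [p⁶] (size 2), [p³] (size 2), [p⁴] (size 1), [q] (size 4), [p⁵q] (size 4).
Class equation: 1 + 2 + 2 + 2 + 1 + 4 + 4 = 16 = |G|. So G has 7 conjugacy classes.

Answer: 7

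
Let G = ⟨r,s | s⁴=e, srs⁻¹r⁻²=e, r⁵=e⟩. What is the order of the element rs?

Compute successive powers until reaching e:
  (rs)¹ = rs, (rs)² = r³s², (rs)³ = r²s³, (rs)⁴ = e.
The smallest positive k with (rs)ᵏ = e is 4.

Answer: 4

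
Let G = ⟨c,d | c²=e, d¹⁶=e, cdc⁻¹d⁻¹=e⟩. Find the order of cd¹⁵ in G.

Compute successive powers until reaching e:
  (cd¹⁵)¹ = cd¹⁵, (cd¹⁵)² = d¹⁴, (cd¹⁵)³ = cd¹³, (cd¹⁵)⁴ = d¹², (cd¹⁵)⁵ = cd¹¹, (cd¹⁵)⁶ = d¹⁰, (cd¹⁵)⁷ = cd⁹, (cd¹⁵)⁸ = d⁸, (cd¹⁵)⁹ = cd⁷, (cd¹⁵)¹⁰ = d⁶, (cd¹⁵)¹¹ = cd⁵, (cd¹⁵)¹² = d⁴, (cd¹⁵)¹³ = cd³, (cd¹⁵)¹⁴ = d², (cd¹⁵)¹⁵ = cd, (cd¹⁵)¹⁶ = e.
The smallest positive k with (cd¹⁵)ᵏ = e is 16.

Answer: 16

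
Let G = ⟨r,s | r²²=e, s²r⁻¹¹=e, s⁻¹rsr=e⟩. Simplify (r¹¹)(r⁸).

Compute (r¹¹) · (r⁸) by multiplying left to right and reducing via the relations at each step:
  (r¹¹) · r⁸ = r¹⁹

Answer: r¹⁹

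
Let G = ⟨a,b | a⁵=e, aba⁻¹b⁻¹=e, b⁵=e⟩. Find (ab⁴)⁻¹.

The order of (ab⁴) is 5 (smallest k with (ab⁴)ᵏ = e), so (ab⁴)⁻¹ = (ab⁴)⁴ = a⁴b.
Check: (ab⁴) · (a⁴b) → (ab⁴) · a⁴ = b⁴;   (b⁴) · b = e, giving e as required.

Answer: a⁴b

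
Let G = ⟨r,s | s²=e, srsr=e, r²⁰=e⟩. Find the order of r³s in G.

Compute successive powers until reaching e:
  (r³s)¹ = r³s, (r³s)² = e.
The smallest positive k with (r³s)ᵏ = e is 2.

Answer: 2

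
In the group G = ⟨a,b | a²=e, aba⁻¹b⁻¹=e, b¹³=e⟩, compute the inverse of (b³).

The order of (b³) is 13 (smallest k with (b³)ᵏ = e), so (b³)⁻¹ = (b³)¹² = b¹⁰.
Check: (b³) · (b¹⁰) → (b³) · b¹⁰ = e, giving e as required.

Answer: b¹⁰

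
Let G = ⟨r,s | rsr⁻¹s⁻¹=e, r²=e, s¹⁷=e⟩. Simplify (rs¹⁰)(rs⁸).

Compute (rs¹⁰) · (rs⁸) by multiplying left to right and reducing via the relations at each step:
  (rs¹⁰) · r = s¹⁰
  (s¹⁰) · s⁸ = s

Answer: s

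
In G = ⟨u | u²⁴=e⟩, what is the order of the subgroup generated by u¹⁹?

|⟨u¹⁹⟩| equals the order of u¹⁹. Compute successive powers until reaching e:
  (u¹⁹)¹ = u¹⁹, (u¹⁹)² = u¹⁴, (u¹⁹)³ = u⁹, (u¹⁹)⁴ = u⁴, (u¹⁹)⁵ = u²³, (u¹⁹)⁶ = u¹⁸, (u¹⁹)⁷ = u¹³, (u¹⁹)⁸ = u⁸, (u¹⁹)⁹ = u³, (u¹⁹)¹⁰ = u²², (u¹⁹)¹¹ = u¹⁷, (u¹⁹)¹² = u¹², (u¹⁹)¹³ = u⁷, (u¹⁹)¹⁴ = u², (u¹⁹)¹⁵ = u²¹, (u¹⁹)¹⁶ = u¹⁶, (u¹⁹)¹⁷ = u¹¹, (u¹⁹)¹⁸ = u⁶, (u¹⁹)¹⁹ = u, (u¹⁹)²⁰ = u²⁰, (u¹⁹)²¹ = u¹⁵, (u¹⁹)²² = u¹⁰, (u¹⁹)²³ = u⁵, (u¹⁹)²⁴ = e.
The smallest positive k with (u¹⁹)ᵏ = e is 24, so |⟨u¹⁹⟩| = 24.

Answer: 24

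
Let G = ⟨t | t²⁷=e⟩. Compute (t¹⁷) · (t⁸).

Compute (t¹⁷) · (t⁸) by multiplying left to right and reducing via the relations at each step:
  (t¹⁷) · t⁸ = t²⁵

Answer: t²⁵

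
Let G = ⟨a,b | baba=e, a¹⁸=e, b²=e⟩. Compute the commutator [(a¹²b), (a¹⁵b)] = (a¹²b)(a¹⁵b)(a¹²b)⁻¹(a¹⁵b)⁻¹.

[(a¹²b), (a¹⁵b)] = (a¹²b)·(a¹⁵b)·(a¹²b)⁻¹·(a¹⁵b)⁻¹.
  (a¹²b) · (a¹⁵b) = a¹⁵
  (a¹⁵) · (a¹²b) = a⁹b
  (a⁹b) · (a¹⁵b) = a¹²

Answer: a¹²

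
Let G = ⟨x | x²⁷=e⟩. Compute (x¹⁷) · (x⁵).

Compute (x¹⁷) · (x⁵) by multiplying left to right and reducing via the relations at each step:
  (x¹⁷) · x⁵ = x²²

Answer: x²²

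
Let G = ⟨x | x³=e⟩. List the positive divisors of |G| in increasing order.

|G| = 3 = 3. By Lagrange's theorem the order of any subgroup divides 3; the divisors of 3 are 1, 3.

Answer: 1, 3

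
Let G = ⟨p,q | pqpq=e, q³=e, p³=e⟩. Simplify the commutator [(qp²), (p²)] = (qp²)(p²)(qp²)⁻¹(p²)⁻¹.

[(qp²), (p²)] = (qp²)·(p²)·(qp²)⁻¹·(p²)⁻¹.
  (qp²) · (p²) = p²q²
  (p²q²) · (pq²) = q²p
  (q²p) · p = pq

Answer: pq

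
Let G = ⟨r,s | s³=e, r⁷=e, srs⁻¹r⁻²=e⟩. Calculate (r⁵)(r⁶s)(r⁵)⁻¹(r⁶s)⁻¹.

[(r⁵), (r⁶s)] = (r⁵)·(r⁶s)·(r⁵)⁻¹·(r⁶s)⁻¹.
  (r⁵) · (r⁶s) = r⁴s
  (r⁴s) · (r²) = rs
  (rs) · (r⁴s²) = r²

Answer: r²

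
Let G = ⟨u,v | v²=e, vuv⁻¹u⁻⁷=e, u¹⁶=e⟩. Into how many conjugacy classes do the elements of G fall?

The conjugacy classes (representative and size) are:
  [e] (size 1), [u] (size 2), [u¹⁴] (size 2), [u³] (size 2), [u⁴] (size 2), [u¹⁰] (size 2), [u⁸] (size 1), [u⁹] (size 2), [u¹¹] (size 2), [u¹⁰v] (size 8), [uv] (size 8).
Class equation: 1 + 2 + 2 + 2 + 2 + 2 + 1 + 2 + 2 + 8 + 8 = 32 = |G|. So G has 11 conjugacy classes.

Answer: 11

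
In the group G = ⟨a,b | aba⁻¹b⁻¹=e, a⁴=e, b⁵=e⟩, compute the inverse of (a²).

The order of (a²) is 2 (smallest k with (a²)ᵏ = e), so (a²)⁻¹ = (a²)¹ = a².
Check: (a²) · (a²) → (a²) · a² = e, giving e as required.

Answer: a²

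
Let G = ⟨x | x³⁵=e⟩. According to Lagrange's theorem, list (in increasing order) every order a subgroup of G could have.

|G| = 35 = 5 · 7. By Lagrange's theorem the order of any subgroup divides 35; the divisors of 35 are 1, 5, 7, 35.

Answer: 1, 5, 7, 35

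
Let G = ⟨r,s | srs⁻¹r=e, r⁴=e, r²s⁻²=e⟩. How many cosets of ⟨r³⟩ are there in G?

First find ord(r³) by computing successive powers:
  (r³)¹ = r³, (r³)² = r², (r³)³ = r, (r³)⁴ = e.
So |⟨r³⟩| = ord(r³) = 4. With |G| = 8, by Lagrange [G : ⟨r³⟩] = 8/4 = 2.

Answer: 2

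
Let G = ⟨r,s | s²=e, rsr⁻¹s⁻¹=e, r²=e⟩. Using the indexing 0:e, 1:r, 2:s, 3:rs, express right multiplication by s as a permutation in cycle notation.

(0 2)(1 3)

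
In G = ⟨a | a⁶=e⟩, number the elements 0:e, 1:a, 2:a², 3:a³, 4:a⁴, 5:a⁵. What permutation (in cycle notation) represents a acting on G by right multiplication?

(0 1 2 3 4 5)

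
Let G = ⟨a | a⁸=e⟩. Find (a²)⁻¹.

The order of (a²) is 4 (smallest k with (a²)ᵏ = e), so (a²)⁻¹ = (a²)³ = a⁶.
Check: (a²) · (a⁶) → (a²) · a⁶ = e, giving e as required.

Answer: a⁶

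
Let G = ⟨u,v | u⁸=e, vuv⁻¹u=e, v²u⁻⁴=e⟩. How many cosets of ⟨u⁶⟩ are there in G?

First find ord(u⁶) by computing successive powers:
  (u⁶)¹ = u⁶, (u⁶)² = u⁴, (u⁶)³ = u², (u⁶)⁴ = e.
So |⟨u⁶⟩| = ord(u⁶) = 4. With |G| = 16, by Lagrange [G : ⟨u⁶⟩] = 16/4 = 4.

Answer: 4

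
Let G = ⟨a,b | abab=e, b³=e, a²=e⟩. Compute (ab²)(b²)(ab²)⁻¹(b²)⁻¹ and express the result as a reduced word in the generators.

[(ab²), (b²)] = (ab²)·(b²)·(ab²)⁻¹·(b²)⁻¹.
  (ab²) · (b²) = ab
  (ab) · (ab²) = b
  b · b = b²

Answer: b²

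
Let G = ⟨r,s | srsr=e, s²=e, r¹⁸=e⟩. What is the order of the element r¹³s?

Compute successive powers until reaching e:
  (r¹³s)¹ = r¹³s, (r¹³s)² = e.
The smallest positive k with (r¹³s)ᵏ = e is 2.

Answer: 2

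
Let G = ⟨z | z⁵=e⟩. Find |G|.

G is generated by a single element, so G is cyclic. The relator gives z⁵ = e and no smaller power is forced to be e, so the 5 powers {e, z, z², z³, z⁴} are distinct. Hence |G| = 5.

Answer: 5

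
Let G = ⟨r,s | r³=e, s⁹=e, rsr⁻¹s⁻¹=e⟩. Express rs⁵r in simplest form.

Multiply left to right, reducing at each step:
  r · s⁵ = rs⁵
  (rs⁵) · r = r²s⁵

Answer: r²s⁵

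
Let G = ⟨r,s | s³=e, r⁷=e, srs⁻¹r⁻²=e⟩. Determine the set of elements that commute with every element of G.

An element z ∈ Z(G) iff z commutes with every generator.
For example e is central: e·r = r = r·e; e·s = s = s·e.
Whereas r ∉ Z(G) since r·s = rs ≠ r²s = s·r.
Checking each of the 21 elements this way gives Z(G) = {e}, of order 1.

Answer: {e}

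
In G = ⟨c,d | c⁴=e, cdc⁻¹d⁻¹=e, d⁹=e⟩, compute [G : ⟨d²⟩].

First find ord(d²) by computing successive powers:
  (d²)¹ = d², (d²)² = d⁴, (d²)³ = d⁶, (d²)⁴ = d⁸, (d²)⁵ = d, (d²)⁶ = d³, (d²)⁷ = d⁵, (d²)⁸ = d⁷, (d²)⁹ = e.
So |⟨d²⟩| = ord(d²) = 9. With |G| = 36, by Lagrange [G : ⟨d²⟩] = 36/9 = 4.

Answer: 4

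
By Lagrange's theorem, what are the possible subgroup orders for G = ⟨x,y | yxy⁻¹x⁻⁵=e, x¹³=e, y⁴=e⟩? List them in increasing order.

|G| = 52 = 2² · 13. By Lagrange's theorem the order of any subgroup divides 52; the divisors of 52 are 1, 2, 4, 13, 26, 52.

Answer: 1, 2, 4, 13, 26, 52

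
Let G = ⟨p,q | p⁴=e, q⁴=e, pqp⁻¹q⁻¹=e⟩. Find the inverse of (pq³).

The order of (pq³) is 4 (smallest k with (pq³)ᵏ = e), so (pq³)⁻¹ = (pq³)³ = p³q.
Check: (pq³) · (p³q) → (pq³) · p³ = q³;   (q³) · q = e, giving e as required.

Answer: p³q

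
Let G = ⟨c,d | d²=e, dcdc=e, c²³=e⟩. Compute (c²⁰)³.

Compute successive powers of (c²⁰), reducing at each step:
  (c²⁰)²: (c²⁰) · c²⁰ = c¹⁷
  (c²⁰)³: (c¹⁷) · c²⁰ = c¹⁴

Answer: c¹⁴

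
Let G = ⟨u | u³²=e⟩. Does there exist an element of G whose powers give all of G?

|G| = 32. The element u has order 32 (its powers give 32 distinct elements), so ⟨u⟩ = G and G is cyclic.

Answer: Yes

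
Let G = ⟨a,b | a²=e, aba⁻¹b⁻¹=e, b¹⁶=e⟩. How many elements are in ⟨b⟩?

|⟨b⟩| equals the order of b. Compute successive powers until reaching e:
  b¹ = b, b² = b², b³ = b³, b⁴ = b⁴, b⁵ = b⁵, b⁶ = b⁶, b⁷ = b⁷, b⁸ = b⁸, b⁹ = b⁹, b¹⁰ = b¹⁰, b¹¹ = b¹¹, b¹² = b¹², b¹³ = b¹³, b¹⁴ = b¹⁴, b¹⁵ = b¹⁵, b¹⁶ = e.
The smallest positive k with bᵏ = e is 16, so |⟨b⟩| = 16.

Answer: 16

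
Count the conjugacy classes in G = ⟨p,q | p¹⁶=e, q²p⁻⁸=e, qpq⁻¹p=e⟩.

The conjugacy classes (representative and size) are:
  [e] (size 1), [p] (size 2), [p¹⁴] (size 2), [p¹³] (size 2), [p¹²] (size 2), [p⁵] (size 2), [p¹⁰] (size 2), [p⁷] (size 2), [p⁸] (size 1), [q⁻¹] (size 8), [p⁷q⁻¹] (size 8).
Class equation: 1 + 2 + 2 + 2 + 2 + 2 + 2 + 2 + 1 + 8 + 8 = 32 = |G|. So G has 11 conjugacy classes.

Answer: 11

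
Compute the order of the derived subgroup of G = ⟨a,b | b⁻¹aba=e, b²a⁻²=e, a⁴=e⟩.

G' = [G, G] is generated by all commutators. The generator-pair commutators are: [a, b] = a².
The subgroup they normally generate is {e, a²}, of order 2.
Check: |G/G'| = 8/2 = 4 is the order of the abelianisation.

Answer: 2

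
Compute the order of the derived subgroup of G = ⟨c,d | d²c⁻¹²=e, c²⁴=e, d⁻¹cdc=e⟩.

G' = [G, G] is generated by all commutators. The generator-pair commutators are: [c, d] = c².
The subgroup they normally generate is {e, c², c⁴, c⁶, c⁸, c¹⁰, c¹², c¹⁴, c¹⁶, c¹⁸, c²⁰, c²²}, of order 12.
Check: |G/G'| = 48/12 = 4 is the order of the abelianisation.

Answer: 12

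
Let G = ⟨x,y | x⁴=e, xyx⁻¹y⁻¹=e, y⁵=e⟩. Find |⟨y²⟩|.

|⟨y²⟩| equals the order of y². Compute successive powers until reaching e:
  (y²)¹ = y², (y²)² = y⁴, (y²)³ = y, (y²)⁴ = y³, (y²)⁵ = e.
The smallest positive k with (y²)ᵏ = e is 5, so |⟨y²⟩| = 5.

Answer: 5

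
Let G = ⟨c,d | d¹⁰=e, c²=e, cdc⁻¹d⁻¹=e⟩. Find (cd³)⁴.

Compute successive powers of (cd³), reducing at each step:
  (cd³)²: (cd³) · c = d³;   (d³) · d³ = d⁶
  (cd³)³: (d⁶) · c = cd⁶;   (cd⁶) · d³ = cd⁹
  (cd³)⁴: (cd⁹) · c = d⁹;   (d⁹) · d³ = d²

Answer: d²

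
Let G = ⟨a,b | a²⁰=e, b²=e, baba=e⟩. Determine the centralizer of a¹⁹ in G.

⟨a¹⁹⟩ ⊆ C_G(a¹⁹) since powers of a¹⁹ commute with a¹⁹; so |C_G(a¹⁹)| ≥ |⟨a¹⁹⟩| = 20.
By orbit–stabilizer, |C_G(a¹⁹)| = |G| / |conj. class of a¹⁹| = 40 / 2 = 20.
The 20 elements commuting with a¹⁹ are {e, a, a², a³, a⁴, a⁵, a⁶, a⁷, a⁸, a⁹, a¹⁰, a¹¹, a¹², a¹³, a¹⁴, a¹⁵, a¹⁶, a¹⁷, a¹⁸, a¹⁹}.

Answer: {e, a, a², a³, a⁴, a⁵, a⁶, a⁷, a⁸, a⁹, a¹⁰, a¹¹, a¹², a¹³, a¹⁴, a¹⁵, a¹⁶, a¹⁷, a¹⁸, a¹⁹}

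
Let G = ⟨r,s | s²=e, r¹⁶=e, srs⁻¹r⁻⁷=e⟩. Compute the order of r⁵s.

Compute successive powers until reaching e:
  (r⁵s)¹ = r⁵s, (r⁵s)² = r⁸, (r⁵s)³ = r¹³s, (r⁵s)⁴ = e.
The smallest positive k with (r⁵s)ᵏ = e is 4.

Answer: 4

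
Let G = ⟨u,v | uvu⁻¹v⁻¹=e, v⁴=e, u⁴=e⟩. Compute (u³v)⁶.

Compute successive powers of (u³v), reducing at each step:
  (u³v)²: (u³v) · u³ = u²v;   (u²v) · v = u²v²
  (u³v)³: (u²v²) · u³ = uv²;   (uv²) · v = uv³
  (u³v)⁴: (uv³) · u³ = v³;   (v³) · v = e
  (u³v)⁵: e · u³ = u³;   (u³) · v = u³v
  (u³v)⁶: (u³v) · u³ = u²v;   (u²v) · v = u²v²

Answer: u²v²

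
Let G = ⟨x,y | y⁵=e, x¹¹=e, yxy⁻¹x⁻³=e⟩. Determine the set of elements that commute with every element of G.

An element z ∈ Z(G) iff z commutes with every generator.
For example e is central: e·x = x = x·e; e·y = y = y·e.
Whereas x ∉ Z(G) since x·y = xy ≠ x³y = y·x.
Checking each of the 55 elements this way gives Z(G) = {e}, of order 1.

Answer: {e}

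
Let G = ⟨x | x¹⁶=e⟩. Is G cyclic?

|G| = 16. The element x has order 16 (its powers give 16 distinct elements), so ⟨x⟩ = G and G is cyclic.

Answer: Yes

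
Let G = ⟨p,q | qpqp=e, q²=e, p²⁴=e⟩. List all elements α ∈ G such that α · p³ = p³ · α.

⟨p³⟩ ⊆ C_G(p³) since powers of p³ commute with p³; so |C_G(p³)| ≥ |⟨p³⟩| = 8.
By orbit–stabilizer, |C_G(p³)| = |G| / |conj. class of p³| = 48 / 2 = 24.
The 24 elements commuting with p³ are {e, p, p², p³, p⁴, p⁵, p⁶, p⁷, p⁸, p⁹, p¹⁰, p¹¹, p¹², p¹³, p¹⁴, p¹⁵, p¹⁶, p¹⁷, p¹⁸, p¹⁹, p²⁰, p²¹, p²², p²³}.

Answer: {e, p, p², p³, p⁴, p⁵, p⁶, p⁷, p⁸, p⁹, p¹⁰, p¹¹, p¹², p¹³, p¹⁴, p¹⁵, p¹⁶, p¹⁷, p¹⁸, p¹⁹, p²⁰, p²¹, p²², p²³}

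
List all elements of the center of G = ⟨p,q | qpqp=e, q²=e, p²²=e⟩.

An element z ∈ Z(G) iff z commutes with every generator.
For example p¹¹ is central: (p¹¹)·p = p¹² = p·(p¹¹); (p¹¹)·q = p¹¹q = q·(p¹¹).
Whereas p ∉ Z(G) since p·q = pq ≠ p²¹q = q·p.
Checking each of the 44 elements this way gives Z(G) = {e, p¹¹}, of order 2.

Answer: {e, p¹¹}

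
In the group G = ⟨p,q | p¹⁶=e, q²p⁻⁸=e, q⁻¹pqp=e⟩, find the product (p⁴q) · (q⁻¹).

Compute (p⁴q) · (q⁻¹) by multiplying left to right and reducing via the relations at each step:
  (p⁴q) · q⁻¹ = p⁴

Answer: p⁴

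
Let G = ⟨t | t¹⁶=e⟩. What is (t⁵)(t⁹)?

Compute (t⁵) · (t⁹) by multiplying left to right and reducing via the relations at each step:
  (t⁵) · t⁹ = t¹⁴

Answer: t¹⁴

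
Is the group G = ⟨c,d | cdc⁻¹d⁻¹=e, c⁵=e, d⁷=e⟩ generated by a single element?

|G| = 35. The element cd has order 35 (its powers give 35 distinct elements), so ⟨cd⟩ = G and G is cyclic.

Answer: Yes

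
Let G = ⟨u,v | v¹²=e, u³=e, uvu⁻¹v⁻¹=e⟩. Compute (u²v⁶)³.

Compute successive powers of (u²v⁶), reducing at each step:
  (u²v⁶)²: (u²v⁶) · u² = uv⁶;   (uv⁶) · v⁶ = u
  (u²v⁶)³: u · u² = e;   e · v⁶ = v⁶

Answer: v⁶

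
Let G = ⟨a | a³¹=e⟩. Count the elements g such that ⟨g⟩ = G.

G is cyclic of order 31. An element generates G iff its order is 31, and a cyclic group of order 31 has exactly φ(31) = 30 such elements.

Answer: 30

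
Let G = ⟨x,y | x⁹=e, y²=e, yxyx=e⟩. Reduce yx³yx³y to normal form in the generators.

Multiply left to right, reducing at each step:
  y · x³ = x⁶y
  (x⁶y) · y = x⁶
  (x⁶) · x³ = e
  e · y = y

Answer: y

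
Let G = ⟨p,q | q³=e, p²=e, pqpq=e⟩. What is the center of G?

An element z ∈ Z(G) iff z commutes with every generator.
For example e is central: e·p = p = p·e; e·q = q = q·e.
Whereas p ∉ Z(G) since p·q = pq ≠ pq² = q·p.
Checking each of the 6 elements this way gives Z(G) = {e}, of order 1.

Answer: {e}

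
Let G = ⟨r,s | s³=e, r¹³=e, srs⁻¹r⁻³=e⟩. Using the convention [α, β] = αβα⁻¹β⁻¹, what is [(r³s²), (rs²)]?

[(r³s²), (rs²)] = (r³s²)·(rs²)·(r³s²)⁻¹·(rs²)⁻¹.
  (r³s²) · (rs²) = r¹²s
  (r¹²s) · (r⁴s) = r¹¹s²
  (r¹¹s²) · (r¹⁰s) = r¹⁰

Answer: r¹⁰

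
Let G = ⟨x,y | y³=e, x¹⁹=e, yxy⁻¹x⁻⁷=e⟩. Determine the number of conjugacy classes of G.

The conjugacy classes (representative and size) are:
  [e] (size 1), [x¹¹] (size 3), [x¹⁴] (size 3), [x⁶] (size 3), [x¹⁷] (size 3), [x¹²] (size 3), [x¹⁰] (size 3), [x²y] (size 19), [x¹⁸y²] (size 19).
Class equation: 1 + 3 + 3 + 3 + 3 + 3 + 3 + 19 + 19 = 57 = |G|. So G has 9 conjugacy classes.

Answer: 9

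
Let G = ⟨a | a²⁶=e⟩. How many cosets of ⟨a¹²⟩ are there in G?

First find ord(a¹²) by computing successive powers:
  (a¹²)¹ = a¹², (a¹²)² = a²⁴, (a¹²)³ = a¹⁰, (a¹²)⁴ = a²², (a¹²)⁵ = a⁸, (a¹²)⁶ = a²⁰, (a¹²)⁷ = a⁶, (a¹²)⁸ = a¹⁸, (a¹²)⁹ = a⁴, (a¹²)¹⁰ = a¹⁶, (a¹²)¹¹ = a², (a¹²)¹² = a¹⁴, (a¹²)¹³ = e.
So |⟨a¹²⟩| = ord(a¹²) = 13. With |G| = 26, by Lagrange [G : ⟨a¹²⟩] = 26/13 = 2.

Answer: 2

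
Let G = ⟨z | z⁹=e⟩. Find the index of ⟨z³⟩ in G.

First find ord(z³) by computing successive powers:
  (z³)¹ = z³, (z³)² = z⁶, (z³)³ = e.
So |⟨z³⟩| = ord(z³) = 3. With |G| = 9, by Lagrange [G : ⟨z³⟩] = 9/3 = 3.

Answer: 3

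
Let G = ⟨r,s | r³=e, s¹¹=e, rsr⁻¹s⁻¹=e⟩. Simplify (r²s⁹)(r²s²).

Compute (r²s⁹) · (r²s²) by multiplying left to right and reducing via the relations at each step:
  (r²s⁹) · r² = rs⁹
  (rs⁹) · s² = r

Answer: r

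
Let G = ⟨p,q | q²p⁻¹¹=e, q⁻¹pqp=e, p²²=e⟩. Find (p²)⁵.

Compute successive powers of (p²), reducing at each step:
  (p²)²: (p²) · p² = p⁴
  (p²)³: (p⁴) · p² = p⁶
  (p²)⁴: (p⁶) · p² = p⁸
  (p²)⁵: (p⁸) · p² = p¹⁰

Answer: p¹⁰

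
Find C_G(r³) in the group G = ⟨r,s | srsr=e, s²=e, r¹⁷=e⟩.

⟨r³⟩ ⊆ C_G(r³) since powers of r³ commute with r³; so |C_G(r³)| ≥ |⟨r³⟩| = 17.
By orbit–stabilizer, |C_G(r³)| = |G| / |conj. class of r³| = 34 / 2 = 17.
The 17 elements commuting with r³ are {e, r, r², r³, r⁴, r⁵, r⁶, r⁷, r⁸, r⁹, r¹⁰, r¹¹, r¹², r¹³, r¹⁴, r¹⁵, r¹⁶}.

Answer: {e, r, r², r³, r⁴, r⁵, r⁶, r⁷, r⁸, r⁹, r¹⁰, r¹¹, r¹², r¹³, r¹⁴, r¹⁵, r¹⁶}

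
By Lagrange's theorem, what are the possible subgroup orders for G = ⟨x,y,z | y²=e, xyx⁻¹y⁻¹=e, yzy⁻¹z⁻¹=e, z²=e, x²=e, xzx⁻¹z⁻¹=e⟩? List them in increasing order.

|G| = 8 = 2³. By Lagrange's theorem the order of any subgroup divides 8; the divisors of 8 are 1, 2, 4, 8.

Answer: 1, 2, 4, 8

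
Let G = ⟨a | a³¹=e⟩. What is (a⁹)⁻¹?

The order of (a⁹) is 31 (smallest k with (a⁹)ᵏ = e), so (a⁹)⁻¹ = (a⁹)³⁰ = a²².
Check: (a⁹) · (a²²) → (a⁹) · a²² = e, giving e as required.

Answer: a²²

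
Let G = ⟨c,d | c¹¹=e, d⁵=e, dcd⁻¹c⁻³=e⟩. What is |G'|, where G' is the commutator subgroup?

G' = [G, G] is generated by all commutators. The generator-pair commutators are: [c, d] = c⁹.
The subgroup they normally generate is {e, c, c², c³, c⁴, c⁵, c⁶, c⁷, c⁸, c⁹, c¹⁰}, of order 11.
Check: |G/G'| = 55/11 = 5 is the order of the abelianisation.

Answer: 11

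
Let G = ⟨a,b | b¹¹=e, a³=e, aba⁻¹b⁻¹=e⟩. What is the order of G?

Enumerate words in the generators, reducing via the relations: the distinct elements are
  {a, b, e, ab, a², b², b³, b⁴, b⁵, b⁶, b⁷, b⁸, b⁹, ab², ab³, ab⁴, ab⁵, ab⁶, ab⁷, ab⁸, ab⁹, a²b, b¹⁰, ab¹⁰, a²b², a²b³, a²b⁴, a²b⁵, a²b⁶, a²b⁷, a²b⁸, a²b⁹, a²b¹⁰}.
No further products give new elements, so |G| = 33.

Answer: 33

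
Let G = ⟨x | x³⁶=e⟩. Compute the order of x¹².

Compute successive powers until reaching e:
  (x¹²)¹ = x¹², (x¹²)² = x²⁴, (x¹²)³ = e.
The smallest positive k with (x¹²)ᵏ = e is 3.

Answer: 3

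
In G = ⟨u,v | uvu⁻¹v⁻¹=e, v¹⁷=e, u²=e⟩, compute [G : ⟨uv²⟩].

First find ord(uv²) by computing successive powers:
  (uv²)¹ = uv², (uv²)² = v⁴, (uv²)³ = uv⁶, (uv²)⁴ = v⁸, (uv²)⁵ = uv¹⁰, (uv²)⁶ = v¹², (uv²)⁷ = uv¹⁴, (uv²)⁸ = v¹⁶, (uv²)⁹ = uv, (uv²)¹⁰ = v³, (uv²)¹¹ = uv⁵, (uv²)¹² = v⁷, (uv²)¹³ = uv⁹, (uv²)¹⁴ = v¹¹, (uv²)¹⁵ = uv¹³, (uv²)¹⁶ = v¹⁵, (uv²)¹⁷ = u, (uv²)¹⁸ = v², (uv²)¹⁹ = uv⁴, (uv²)²⁰ = v⁶, (uv²)²¹ = uv⁸, (uv²)²² = v¹⁰, (uv²)²³ = uv¹², (uv²)²⁴ = v¹⁴, (uv²)²⁵ = uv¹⁶, (uv²)²⁶ = v, (uv²)²⁷ = uv³, (uv²)²⁸ = v⁵, (uv²)²⁹ = uv⁷, (uv²)³⁰ = v⁹, (uv²)³¹ = uv¹¹, (uv²)³² = v¹³, (uv²)³³ = uv¹⁵, (uv²)³⁴ = e.
So |⟨uv²⟩| = ord(uv²) = 34. With |G| = 34, by Lagrange [G : ⟨uv²⟩] = 34/34 = 1.

Answer: 1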